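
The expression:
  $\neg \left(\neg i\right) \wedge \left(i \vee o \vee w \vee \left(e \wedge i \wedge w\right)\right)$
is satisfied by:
  {i: True}


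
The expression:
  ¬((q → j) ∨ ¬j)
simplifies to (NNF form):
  False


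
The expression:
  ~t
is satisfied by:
  {t: False}


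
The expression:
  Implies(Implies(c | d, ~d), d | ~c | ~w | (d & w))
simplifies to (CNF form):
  d | ~c | ~w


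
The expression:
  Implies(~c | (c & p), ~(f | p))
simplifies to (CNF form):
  ~p & (c | ~f)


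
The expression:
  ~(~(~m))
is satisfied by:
  {m: False}


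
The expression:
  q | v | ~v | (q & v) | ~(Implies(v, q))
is always true.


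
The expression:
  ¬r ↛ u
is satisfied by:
  {u: True, r: False}
  {r: False, u: False}
  {r: True, u: True}


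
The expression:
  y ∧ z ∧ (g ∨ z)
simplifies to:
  y ∧ z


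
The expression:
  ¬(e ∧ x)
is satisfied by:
  {e: False, x: False}
  {x: True, e: False}
  {e: True, x: False}


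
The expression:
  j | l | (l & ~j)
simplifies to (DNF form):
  j | l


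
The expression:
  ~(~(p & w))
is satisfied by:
  {p: True, w: True}


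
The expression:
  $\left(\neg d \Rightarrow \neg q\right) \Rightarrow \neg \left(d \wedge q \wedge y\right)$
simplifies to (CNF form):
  $\neg d \vee \neg q \vee \neg y$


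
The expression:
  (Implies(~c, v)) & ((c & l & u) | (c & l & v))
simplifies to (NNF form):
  c & l & (u | v)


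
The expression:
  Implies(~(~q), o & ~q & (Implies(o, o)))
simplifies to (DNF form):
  ~q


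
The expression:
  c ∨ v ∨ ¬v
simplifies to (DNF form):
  True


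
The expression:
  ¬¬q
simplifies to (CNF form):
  q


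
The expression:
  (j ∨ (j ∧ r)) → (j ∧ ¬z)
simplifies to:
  ¬j ∨ ¬z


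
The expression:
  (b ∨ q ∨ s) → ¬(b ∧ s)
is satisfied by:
  {s: False, b: False}
  {b: True, s: False}
  {s: True, b: False}


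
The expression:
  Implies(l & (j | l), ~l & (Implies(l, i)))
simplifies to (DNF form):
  ~l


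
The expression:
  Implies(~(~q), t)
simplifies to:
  t | ~q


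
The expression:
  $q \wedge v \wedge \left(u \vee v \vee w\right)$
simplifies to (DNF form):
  $q \wedge v$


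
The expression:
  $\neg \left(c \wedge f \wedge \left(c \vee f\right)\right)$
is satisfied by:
  {c: False, f: False}
  {f: True, c: False}
  {c: True, f: False}


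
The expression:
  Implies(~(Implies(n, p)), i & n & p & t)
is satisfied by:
  {p: True, n: False}
  {n: False, p: False}
  {n: True, p: True}


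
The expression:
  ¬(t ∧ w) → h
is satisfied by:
  {h: True, w: True, t: True}
  {h: True, w: True, t: False}
  {h: True, t: True, w: False}
  {h: True, t: False, w: False}
  {w: True, t: True, h: False}


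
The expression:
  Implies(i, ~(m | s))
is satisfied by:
  {s: False, i: False, m: False}
  {m: True, s: False, i: False}
  {s: True, m: False, i: False}
  {m: True, s: True, i: False}
  {i: True, m: False, s: False}


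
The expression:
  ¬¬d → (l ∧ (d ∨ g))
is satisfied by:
  {l: True, d: False}
  {d: False, l: False}
  {d: True, l: True}


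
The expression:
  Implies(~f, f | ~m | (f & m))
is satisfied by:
  {f: True, m: False}
  {m: False, f: False}
  {m: True, f: True}


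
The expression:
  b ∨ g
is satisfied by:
  {b: True, g: True}
  {b: True, g: False}
  {g: True, b: False}


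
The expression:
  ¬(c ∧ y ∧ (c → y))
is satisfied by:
  {c: False, y: False}
  {y: True, c: False}
  {c: True, y: False}


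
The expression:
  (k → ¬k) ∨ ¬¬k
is always true.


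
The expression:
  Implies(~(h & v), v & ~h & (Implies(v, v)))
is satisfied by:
  {v: True}


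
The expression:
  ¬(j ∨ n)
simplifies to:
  ¬j ∧ ¬n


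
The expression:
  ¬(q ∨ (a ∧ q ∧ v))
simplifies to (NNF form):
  ¬q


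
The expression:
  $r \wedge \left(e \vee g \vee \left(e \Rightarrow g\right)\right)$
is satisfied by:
  {r: True}


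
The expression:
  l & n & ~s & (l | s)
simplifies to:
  l & n & ~s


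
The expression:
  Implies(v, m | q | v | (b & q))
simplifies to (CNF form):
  True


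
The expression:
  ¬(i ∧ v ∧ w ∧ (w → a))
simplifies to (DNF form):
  ¬a ∨ ¬i ∨ ¬v ∨ ¬w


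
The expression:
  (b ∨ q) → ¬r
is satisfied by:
  {q: False, r: False, b: False}
  {b: True, q: False, r: False}
  {q: True, b: False, r: False}
  {b: True, q: True, r: False}
  {r: True, b: False, q: False}


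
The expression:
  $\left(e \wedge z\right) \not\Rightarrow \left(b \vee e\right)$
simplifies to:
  $\text{False}$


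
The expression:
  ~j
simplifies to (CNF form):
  ~j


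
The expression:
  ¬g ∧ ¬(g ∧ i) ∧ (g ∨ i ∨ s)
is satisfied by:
  {i: True, s: True, g: False}
  {i: True, g: False, s: False}
  {s: True, g: False, i: False}


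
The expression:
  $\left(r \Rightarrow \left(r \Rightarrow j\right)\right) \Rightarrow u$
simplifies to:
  $u \vee \left(r \wedge \neg j\right)$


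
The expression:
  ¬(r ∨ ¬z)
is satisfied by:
  {z: True, r: False}


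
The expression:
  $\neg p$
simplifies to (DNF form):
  $\neg p$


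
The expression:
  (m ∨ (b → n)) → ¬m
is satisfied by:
  {m: False}


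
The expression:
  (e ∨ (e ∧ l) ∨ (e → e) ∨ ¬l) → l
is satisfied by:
  {l: True}


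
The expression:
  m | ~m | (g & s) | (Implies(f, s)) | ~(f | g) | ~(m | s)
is always true.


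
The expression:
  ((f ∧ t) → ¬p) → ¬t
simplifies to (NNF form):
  (f ∧ p) ∨ ¬t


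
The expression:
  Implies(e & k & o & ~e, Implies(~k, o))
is always true.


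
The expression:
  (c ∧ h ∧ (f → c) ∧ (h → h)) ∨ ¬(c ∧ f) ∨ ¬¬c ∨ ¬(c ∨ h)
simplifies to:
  True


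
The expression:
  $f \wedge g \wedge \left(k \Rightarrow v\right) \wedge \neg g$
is never true.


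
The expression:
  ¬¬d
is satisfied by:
  {d: True}


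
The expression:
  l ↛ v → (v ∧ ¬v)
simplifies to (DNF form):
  v ∨ ¬l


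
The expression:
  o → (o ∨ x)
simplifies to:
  True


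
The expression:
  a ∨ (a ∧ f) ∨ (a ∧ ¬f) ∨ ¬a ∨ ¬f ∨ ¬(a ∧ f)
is always true.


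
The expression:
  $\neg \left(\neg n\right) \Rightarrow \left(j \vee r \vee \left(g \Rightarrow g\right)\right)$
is always true.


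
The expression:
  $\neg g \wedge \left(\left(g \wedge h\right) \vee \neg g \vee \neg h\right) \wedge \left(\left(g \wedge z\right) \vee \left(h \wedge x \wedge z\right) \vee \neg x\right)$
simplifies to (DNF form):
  $\left(\neg g \wedge \neg x\right) \vee \left(h \wedge z \wedge \neg g\right) \vee \left(h \wedge \neg g \wedge \neg x\right) \vee \left(z \wedge \neg g \wedge \neg x\right)$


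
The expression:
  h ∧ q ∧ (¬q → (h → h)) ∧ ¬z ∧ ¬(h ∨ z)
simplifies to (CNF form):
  False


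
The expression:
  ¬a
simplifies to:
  ¬a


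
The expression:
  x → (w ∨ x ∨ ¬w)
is always true.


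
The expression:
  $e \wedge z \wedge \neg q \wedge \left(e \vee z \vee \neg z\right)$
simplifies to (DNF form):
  $e \wedge z \wedge \neg q$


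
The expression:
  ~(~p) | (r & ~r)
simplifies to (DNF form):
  p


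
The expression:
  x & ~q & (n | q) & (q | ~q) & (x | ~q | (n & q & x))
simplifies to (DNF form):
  n & x & ~q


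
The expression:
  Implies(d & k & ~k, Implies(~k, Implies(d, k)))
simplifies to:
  True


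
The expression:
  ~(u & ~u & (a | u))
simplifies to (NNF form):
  True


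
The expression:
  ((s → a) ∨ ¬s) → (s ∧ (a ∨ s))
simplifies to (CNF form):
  s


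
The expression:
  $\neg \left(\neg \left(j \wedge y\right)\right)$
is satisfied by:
  {j: True, y: True}


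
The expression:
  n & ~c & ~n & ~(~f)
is never true.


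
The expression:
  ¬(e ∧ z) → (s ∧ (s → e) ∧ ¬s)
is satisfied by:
  {z: True, e: True}


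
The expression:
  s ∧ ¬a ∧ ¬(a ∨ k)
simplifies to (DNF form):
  s ∧ ¬a ∧ ¬k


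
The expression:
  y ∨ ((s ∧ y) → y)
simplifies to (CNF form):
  True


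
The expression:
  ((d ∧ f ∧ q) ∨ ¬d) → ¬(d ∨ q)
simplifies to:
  (d ∧ ¬f) ∨ ¬q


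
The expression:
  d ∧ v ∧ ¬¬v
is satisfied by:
  {d: True, v: True}


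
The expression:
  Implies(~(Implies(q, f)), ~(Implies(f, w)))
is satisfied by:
  {f: True, q: False}
  {q: False, f: False}
  {q: True, f: True}


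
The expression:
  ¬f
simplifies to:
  ¬f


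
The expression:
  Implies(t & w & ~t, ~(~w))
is always true.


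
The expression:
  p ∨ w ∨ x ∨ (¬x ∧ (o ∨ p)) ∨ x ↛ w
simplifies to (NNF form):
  o ∨ p ∨ w ∨ x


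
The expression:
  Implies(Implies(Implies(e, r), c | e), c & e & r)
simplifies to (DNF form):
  (e & ~e) | (c & e & r) | (~c & ~e) | (c & e & ~e) | (c & r & ~c) | (e & r & ~e) | (c & ~c & ~e) | (r & ~c & ~e)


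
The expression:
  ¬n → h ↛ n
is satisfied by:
  {n: True, h: True}
  {n: True, h: False}
  {h: True, n: False}


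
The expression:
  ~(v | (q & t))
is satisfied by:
  {v: False, t: False, q: False}
  {q: True, v: False, t: False}
  {t: True, v: False, q: False}


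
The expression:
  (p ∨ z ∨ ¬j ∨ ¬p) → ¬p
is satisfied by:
  {p: False}


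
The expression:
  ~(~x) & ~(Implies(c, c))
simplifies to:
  False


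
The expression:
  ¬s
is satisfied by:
  {s: False}


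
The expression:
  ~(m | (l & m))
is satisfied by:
  {m: False}


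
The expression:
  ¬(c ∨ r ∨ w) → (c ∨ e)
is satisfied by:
  {r: True, c: True, e: True, w: True}
  {r: True, c: True, e: True, w: False}
  {r: True, c: True, w: True, e: False}
  {r: True, c: True, w: False, e: False}
  {r: True, e: True, w: True, c: False}
  {r: True, e: True, w: False, c: False}
  {r: True, e: False, w: True, c: False}
  {r: True, e: False, w: False, c: False}
  {c: True, e: True, w: True, r: False}
  {c: True, e: True, w: False, r: False}
  {c: True, w: True, e: False, r: False}
  {c: True, w: False, e: False, r: False}
  {e: True, w: True, c: False, r: False}
  {e: True, c: False, w: False, r: False}
  {w: True, c: False, e: False, r: False}


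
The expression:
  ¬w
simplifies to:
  ¬w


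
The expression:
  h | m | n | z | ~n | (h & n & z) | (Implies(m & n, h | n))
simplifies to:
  True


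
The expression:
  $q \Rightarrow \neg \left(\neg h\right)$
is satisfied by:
  {h: True, q: False}
  {q: False, h: False}
  {q: True, h: True}


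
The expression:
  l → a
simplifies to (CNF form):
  a ∨ ¬l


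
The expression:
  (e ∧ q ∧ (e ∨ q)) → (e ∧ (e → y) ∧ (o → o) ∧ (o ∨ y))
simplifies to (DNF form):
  y ∨ ¬e ∨ ¬q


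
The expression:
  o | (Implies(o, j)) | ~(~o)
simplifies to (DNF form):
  True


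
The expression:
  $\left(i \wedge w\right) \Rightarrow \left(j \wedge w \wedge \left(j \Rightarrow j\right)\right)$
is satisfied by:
  {j: True, w: False, i: False}
  {w: False, i: False, j: False}
  {j: True, i: True, w: False}
  {i: True, w: False, j: False}
  {j: True, w: True, i: False}
  {w: True, j: False, i: False}
  {j: True, i: True, w: True}


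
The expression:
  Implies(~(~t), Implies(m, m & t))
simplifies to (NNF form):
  True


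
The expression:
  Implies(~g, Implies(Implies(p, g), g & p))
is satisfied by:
  {g: True, p: True}
  {g: True, p: False}
  {p: True, g: False}


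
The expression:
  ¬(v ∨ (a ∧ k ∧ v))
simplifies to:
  ¬v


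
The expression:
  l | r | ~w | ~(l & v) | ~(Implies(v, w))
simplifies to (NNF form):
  True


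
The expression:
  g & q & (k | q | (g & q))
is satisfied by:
  {g: True, q: True}


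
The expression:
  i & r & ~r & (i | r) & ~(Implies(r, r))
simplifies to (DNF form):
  False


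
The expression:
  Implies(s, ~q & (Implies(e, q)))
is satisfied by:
  {q: False, s: False, e: False}
  {e: True, q: False, s: False}
  {q: True, e: False, s: False}
  {e: True, q: True, s: False}
  {s: True, e: False, q: False}


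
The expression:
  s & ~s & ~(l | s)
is never true.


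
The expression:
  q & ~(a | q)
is never true.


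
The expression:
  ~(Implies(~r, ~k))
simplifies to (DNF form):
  k & ~r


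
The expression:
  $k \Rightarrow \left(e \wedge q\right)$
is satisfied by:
  {q: True, e: True, k: False}
  {q: True, e: False, k: False}
  {e: True, q: False, k: False}
  {q: False, e: False, k: False}
  {q: True, k: True, e: True}


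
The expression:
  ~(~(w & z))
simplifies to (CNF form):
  w & z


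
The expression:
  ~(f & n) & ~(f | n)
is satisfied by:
  {n: False, f: False}


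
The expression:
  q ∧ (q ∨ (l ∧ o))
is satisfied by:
  {q: True}


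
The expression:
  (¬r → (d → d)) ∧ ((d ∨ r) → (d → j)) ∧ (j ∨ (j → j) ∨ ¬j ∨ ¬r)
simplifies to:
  j ∨ ¬d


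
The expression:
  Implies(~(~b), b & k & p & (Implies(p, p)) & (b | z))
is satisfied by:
  {p: True, k: True, b: False}
  {p: True, k: False, b: False}
  {k: True, p: False, b: False}
  {p: False, k: False, b: False}
  {b: True, p: True, k: True}


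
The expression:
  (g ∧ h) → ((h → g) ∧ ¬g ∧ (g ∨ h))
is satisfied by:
  {h: False, g: False}
  {g: True, h: False}
  {h: True, g: False}


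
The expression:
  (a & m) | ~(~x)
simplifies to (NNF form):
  x | (a & m)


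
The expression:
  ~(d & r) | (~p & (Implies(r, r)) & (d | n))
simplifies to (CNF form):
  ~d | ~p | ~r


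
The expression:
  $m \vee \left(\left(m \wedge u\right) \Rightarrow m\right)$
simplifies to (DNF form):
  $\text{True}$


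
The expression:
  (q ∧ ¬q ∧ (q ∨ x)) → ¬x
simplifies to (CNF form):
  True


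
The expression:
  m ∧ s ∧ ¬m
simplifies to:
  False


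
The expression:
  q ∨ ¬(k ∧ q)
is always true.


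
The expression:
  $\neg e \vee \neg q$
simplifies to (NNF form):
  $\neg e \vee \neg q$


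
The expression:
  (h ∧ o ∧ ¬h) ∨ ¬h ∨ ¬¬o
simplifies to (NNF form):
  o ∨ ¬h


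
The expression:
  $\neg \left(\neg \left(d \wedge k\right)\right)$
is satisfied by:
  {d: True, k: True}


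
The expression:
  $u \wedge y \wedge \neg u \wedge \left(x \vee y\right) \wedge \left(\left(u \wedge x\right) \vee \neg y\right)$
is never true.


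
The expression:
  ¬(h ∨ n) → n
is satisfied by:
  {n: True, h: True}
  {n: True, h: False}
  {h: True, n: False}


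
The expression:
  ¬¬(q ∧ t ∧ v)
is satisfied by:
  {t: True, q: True, v: True}


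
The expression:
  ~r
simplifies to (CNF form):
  ~r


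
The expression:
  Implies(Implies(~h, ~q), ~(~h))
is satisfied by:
  {q: True, h: True}
  {q: True, h: False}
  {h: True, q: False}


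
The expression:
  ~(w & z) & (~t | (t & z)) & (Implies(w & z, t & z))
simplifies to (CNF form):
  (z | ~t) & (z | ~z) & (~t | ~w) & (~w | ~z)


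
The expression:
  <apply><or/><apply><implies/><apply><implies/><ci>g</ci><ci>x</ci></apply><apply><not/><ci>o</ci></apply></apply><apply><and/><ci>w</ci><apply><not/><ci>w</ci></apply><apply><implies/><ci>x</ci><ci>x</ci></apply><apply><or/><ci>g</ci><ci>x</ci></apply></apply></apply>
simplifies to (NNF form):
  <apply><or/><apply><not/><ci>o</ci></apply><apply><and/><ci>g</ci><apply><not/><ci>x</ci></apply></apply></apply>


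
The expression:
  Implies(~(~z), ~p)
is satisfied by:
  {p: False, z: False}
  {z: True, p: False}
  {p: True, z: False}


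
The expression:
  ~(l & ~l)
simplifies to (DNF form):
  True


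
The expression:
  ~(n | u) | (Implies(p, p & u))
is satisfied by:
  {u: True, p: False, n: False}
  {p: False, n: False, u: False}
  {n: True, u: True, p: False}
  {n: True, p: False, u: False}
  {u: True, p: True, n: False}
  {p: True, u: False, n: False}
  {n: True, p: True, u: True}


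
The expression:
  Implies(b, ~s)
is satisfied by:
  {s: False, b: False}
  {b: True, s: False}
  {s: True, b: False}


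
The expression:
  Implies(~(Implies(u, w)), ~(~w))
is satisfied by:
  {w: True, u: False}
  {u: False, w: False}
  {u: True, w: True}


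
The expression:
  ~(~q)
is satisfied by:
  {q: True}


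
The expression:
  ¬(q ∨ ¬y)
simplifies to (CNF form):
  y ∧ ¬q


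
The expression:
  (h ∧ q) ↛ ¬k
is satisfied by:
  {h: True, q: True, k: True}


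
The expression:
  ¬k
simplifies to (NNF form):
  ¬k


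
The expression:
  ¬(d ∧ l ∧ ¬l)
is always true.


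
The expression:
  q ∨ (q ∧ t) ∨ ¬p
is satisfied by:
  {q: True, p: False}
  {p: False, q: False}
  {p: True, q: True}


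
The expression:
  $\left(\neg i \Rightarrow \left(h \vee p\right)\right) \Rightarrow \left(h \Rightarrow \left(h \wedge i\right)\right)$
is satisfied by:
  {i: True, h: False}
  {h: False, i: False}
  {h: True, i: True}


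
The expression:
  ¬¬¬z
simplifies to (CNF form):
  ¬z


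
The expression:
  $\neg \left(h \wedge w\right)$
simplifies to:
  $\neg h \vee \neg w$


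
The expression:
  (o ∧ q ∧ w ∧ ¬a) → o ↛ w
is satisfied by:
  {a: True, w: False, q: False, o: False}
  {a: False, w: False, q: False, o: False}
  {o: True, a: True, w: False, q: False}
  {o: True, a: False, w: False, q: False}
  {a: True, q: True, o: False, w: False}
  {q: True, o: False, w: False, a: False}
  {o: True, q: True, a: True, w: False}
  {o: True, q: True, a: False, w: False}
  {a: True, w: True, o: False, q: False}
  {w: True, o: False, q: False, a: False}
  {a: True, o: True, w: True, q: False}
  {o: True, w: True, a: False, q: False}
  {a: True, q: True, w: True, o: False}
  {q: True, w: True, o: False, a: False}
  {o: True, q: True, w: True, a: True}


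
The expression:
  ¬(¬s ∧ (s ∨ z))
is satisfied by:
  {s: True, z: False}
  {z: False, s: False}
  {z: True, s: True}


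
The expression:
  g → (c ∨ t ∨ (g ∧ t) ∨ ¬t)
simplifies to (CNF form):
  True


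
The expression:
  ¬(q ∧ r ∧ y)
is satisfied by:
  {q: False, y: False, r: False}
  {r: True, q: False, y: False}
  {y: True, q: False, r: False}
  {r: True, y: True, q: False}
  {q: True, r: False, y: False}
  {r: True, q: True, y: False}
  {y: True, q: True, r: False}


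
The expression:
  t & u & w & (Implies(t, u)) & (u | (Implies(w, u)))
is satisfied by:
  {t: True, u: True, w: True}


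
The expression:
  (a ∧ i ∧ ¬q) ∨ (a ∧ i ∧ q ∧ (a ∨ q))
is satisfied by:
  {a: True, i: True}


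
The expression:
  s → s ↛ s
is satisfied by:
  {s: False}


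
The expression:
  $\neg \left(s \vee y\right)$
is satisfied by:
  {y: False, s: False}


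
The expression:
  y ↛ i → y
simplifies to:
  True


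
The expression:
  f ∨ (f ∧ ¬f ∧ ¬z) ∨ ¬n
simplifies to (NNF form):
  f ∨ ¬n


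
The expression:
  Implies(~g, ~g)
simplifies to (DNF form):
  True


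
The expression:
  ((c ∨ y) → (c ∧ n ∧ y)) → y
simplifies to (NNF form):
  c ∨ y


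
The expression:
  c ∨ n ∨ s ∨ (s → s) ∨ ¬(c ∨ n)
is always true.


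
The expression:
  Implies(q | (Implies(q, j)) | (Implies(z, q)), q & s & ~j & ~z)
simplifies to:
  q & s & ~j & ~z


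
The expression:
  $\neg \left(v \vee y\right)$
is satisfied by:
  {v: False, y: False}


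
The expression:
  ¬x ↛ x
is always true.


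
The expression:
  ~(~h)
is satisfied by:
  {h: True}


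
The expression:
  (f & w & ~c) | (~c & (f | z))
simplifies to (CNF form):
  ~c & (f | z)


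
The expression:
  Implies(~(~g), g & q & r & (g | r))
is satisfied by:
  {q: True, r: True, g: False}
  {q: True, r: False, g: False}
  {r: True, q: False, g: False}
  {q: False, r: False, g: False}
  {q: True, g: True, r: True}


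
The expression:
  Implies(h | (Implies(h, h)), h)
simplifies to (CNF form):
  h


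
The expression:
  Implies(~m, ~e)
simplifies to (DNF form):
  m | ~e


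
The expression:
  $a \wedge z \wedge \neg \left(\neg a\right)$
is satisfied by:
  {a: True, z: True}


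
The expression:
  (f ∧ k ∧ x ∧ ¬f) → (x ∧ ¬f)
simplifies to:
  True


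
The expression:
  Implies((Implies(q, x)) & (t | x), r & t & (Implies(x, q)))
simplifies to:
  (q & ~x) | (r & ~x) | (q & r & t) | (~t & ~x)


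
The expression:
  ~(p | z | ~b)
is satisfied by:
  {b: True, z: False, p: False}


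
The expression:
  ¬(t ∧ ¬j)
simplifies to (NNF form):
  j ∨ ¬t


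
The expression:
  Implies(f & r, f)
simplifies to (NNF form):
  True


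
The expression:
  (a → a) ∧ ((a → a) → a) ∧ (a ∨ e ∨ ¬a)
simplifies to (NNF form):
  a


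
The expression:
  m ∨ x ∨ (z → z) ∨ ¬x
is always true.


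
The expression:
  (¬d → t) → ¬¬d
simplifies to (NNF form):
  d ∨ ¬t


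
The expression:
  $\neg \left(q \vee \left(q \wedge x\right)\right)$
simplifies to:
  $\neg q$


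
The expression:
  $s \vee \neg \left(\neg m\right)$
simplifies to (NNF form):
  $m \vee s$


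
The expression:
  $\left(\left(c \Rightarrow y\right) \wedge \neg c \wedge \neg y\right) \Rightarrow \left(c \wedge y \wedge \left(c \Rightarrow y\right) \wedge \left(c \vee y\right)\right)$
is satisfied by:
  {y: True, c: True}
  {y: True, c: False}
  {c: True, y: False}


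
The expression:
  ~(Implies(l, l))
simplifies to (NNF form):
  False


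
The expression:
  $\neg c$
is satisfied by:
  {c: False}


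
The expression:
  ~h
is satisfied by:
  {h: False}


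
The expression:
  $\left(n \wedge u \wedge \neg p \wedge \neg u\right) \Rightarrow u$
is always true.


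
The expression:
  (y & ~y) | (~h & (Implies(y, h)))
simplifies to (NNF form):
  ~h & ~y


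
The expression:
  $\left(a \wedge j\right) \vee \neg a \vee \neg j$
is always true.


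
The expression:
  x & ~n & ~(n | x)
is never true.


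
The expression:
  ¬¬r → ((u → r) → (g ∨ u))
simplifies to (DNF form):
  g ∨ u ∨ ¬r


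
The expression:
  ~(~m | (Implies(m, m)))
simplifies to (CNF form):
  False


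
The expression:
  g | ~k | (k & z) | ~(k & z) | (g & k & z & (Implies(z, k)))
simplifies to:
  True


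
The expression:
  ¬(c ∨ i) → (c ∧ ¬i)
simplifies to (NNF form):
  c ∨ i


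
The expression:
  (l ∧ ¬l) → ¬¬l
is always true.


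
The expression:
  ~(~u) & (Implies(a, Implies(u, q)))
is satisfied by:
  {u: True, q: True, a: False}
  {u: True, q: False, a: False}
  {u: True, a: True, q: True}


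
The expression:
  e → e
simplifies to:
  True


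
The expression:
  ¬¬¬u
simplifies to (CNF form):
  ¬u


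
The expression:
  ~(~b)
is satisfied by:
  {b: True}


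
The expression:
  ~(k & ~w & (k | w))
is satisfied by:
  {w: True, k: False}
  {k: False, w: False}
  {k: True, w: True}


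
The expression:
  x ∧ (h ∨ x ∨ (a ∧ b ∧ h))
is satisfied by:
  {x: True}


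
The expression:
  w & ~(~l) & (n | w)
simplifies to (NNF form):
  l & w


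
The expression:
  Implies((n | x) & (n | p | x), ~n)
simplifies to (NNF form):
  ~n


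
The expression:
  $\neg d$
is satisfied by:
  {d: False}


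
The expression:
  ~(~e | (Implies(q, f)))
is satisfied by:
  {e: True, q: True, f: False}


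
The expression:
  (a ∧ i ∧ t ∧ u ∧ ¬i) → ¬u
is always true.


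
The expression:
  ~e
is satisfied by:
  {e: False}


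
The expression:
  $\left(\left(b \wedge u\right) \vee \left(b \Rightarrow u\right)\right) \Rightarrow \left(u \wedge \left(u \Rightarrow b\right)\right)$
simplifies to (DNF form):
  $b$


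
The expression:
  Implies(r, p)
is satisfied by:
  {p: True, r: False}
  {r: False, p: False}
  {r: True, p: True}


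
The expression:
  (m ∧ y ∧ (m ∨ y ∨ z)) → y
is always true.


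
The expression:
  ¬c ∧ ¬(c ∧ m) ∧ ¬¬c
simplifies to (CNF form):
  False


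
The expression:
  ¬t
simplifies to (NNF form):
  ¬t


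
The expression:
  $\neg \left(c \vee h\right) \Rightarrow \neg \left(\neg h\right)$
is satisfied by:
  {c: True, h: True}
  {c: True, h: False}
  {h: True, c: False}


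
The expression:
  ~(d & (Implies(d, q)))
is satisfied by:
  {q: False, d: False}
  {d: True, q: False}
  {q: True, d: False}


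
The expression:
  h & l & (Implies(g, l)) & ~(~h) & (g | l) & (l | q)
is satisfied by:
  {h: True, l: True}


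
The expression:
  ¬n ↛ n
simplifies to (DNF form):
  True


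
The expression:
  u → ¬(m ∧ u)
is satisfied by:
  {u: False, m: False}
  {m: True, u: False}
  {u: True, m: False}


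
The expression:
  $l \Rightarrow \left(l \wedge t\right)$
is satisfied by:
  {t: True, l: False}
  {l: False, t: False}
  {l: True, t: True}


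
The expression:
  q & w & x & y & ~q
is never true.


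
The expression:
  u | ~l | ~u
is always true.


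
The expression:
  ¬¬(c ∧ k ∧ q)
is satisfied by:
  {c: True, q: True, k: True}


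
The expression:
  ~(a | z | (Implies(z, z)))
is never true.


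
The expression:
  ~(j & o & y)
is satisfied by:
  {o: False, y: False, j: False}
  {j: True, o: False, y: False}
  {y: True, o: False, j: False}
  {j: True, y: True, o: False}
  {o: True, j: False, y: False}
  {j: True, o: True, y: False}
  {y: True, o: True, j: False}


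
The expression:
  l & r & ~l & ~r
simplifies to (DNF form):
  False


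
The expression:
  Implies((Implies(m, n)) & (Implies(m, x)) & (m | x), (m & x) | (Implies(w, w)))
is always true.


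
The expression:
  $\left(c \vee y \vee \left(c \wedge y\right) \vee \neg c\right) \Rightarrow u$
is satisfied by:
  {u: True}


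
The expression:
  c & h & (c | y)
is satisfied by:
  {h: True, c: True}


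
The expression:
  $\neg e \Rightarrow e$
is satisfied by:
  {e: True}


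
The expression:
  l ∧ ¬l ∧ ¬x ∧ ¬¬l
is never true.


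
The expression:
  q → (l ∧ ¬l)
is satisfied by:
  {q: False}


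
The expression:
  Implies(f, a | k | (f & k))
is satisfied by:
  {a: True, k: True, f: False}
  {a: True, k: False, f: False}
  {k: True, a: False, f: False}
  {a: False, k: False, f: False}
  {f: True, a: True, k: True}
  {f: True, a: True, k: False}
  {f: True, k: True, a: False}


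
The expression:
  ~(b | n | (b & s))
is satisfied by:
  {n: False, b: False}


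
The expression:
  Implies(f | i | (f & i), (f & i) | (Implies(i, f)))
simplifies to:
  f | ~i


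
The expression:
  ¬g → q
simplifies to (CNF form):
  g ∨ q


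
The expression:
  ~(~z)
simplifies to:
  z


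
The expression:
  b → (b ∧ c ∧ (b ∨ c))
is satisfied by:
  {c: True, b: False}
  {b: False, c: False}
  {b: True, c: True}


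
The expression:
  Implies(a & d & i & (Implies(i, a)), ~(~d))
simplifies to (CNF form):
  True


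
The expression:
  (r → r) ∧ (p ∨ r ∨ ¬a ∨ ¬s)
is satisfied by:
  {r: True, p: True, s: False, a: False}
  {r: True, s: False, p: False, a: False}
  {p: True, r: False, s: False, a: False}
  {r: False, s: False, p: False, a: False}
  {a: True, r: True, p: True, s: False}
  {a: True, r: True, s: False, p: False}
  {a: True, p: True, r: False, s: False}
  {a: True, r: False, s: False, p: False}
  {r: True, s: True, p: True, a: False}
  {r: True, s: True, a: False, p: False}
  {s: True, p: True, a: False, r: False}
  {s: True, a: False, p: False, r: False}
  {r: True, s: True, a: True, p: True}
  {r: True, s: True, a: True, p: False}
  {s: True, a: True, p: True, r: False}


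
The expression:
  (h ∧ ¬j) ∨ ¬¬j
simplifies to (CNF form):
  h ∨ j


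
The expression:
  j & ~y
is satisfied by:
  {j: True, y: False}


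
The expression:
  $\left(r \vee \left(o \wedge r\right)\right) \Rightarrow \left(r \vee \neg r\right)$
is always true.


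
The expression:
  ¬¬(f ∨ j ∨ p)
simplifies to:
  f ∨ j ∨ p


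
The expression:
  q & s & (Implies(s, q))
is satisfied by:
  {s: True, q: True}


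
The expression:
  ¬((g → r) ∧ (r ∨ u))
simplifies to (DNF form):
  (g ∧ ¬r) ∨ (¬r ∧ ¬u)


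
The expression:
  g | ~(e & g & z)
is always true.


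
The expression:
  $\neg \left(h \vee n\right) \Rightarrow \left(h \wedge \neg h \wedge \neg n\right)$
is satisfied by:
  {n: True, h: True}
  {n: True, h: False}
  {h: True, n: False}


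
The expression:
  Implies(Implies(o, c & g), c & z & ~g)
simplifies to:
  (c | o) & (o | z) & (~c | ~g)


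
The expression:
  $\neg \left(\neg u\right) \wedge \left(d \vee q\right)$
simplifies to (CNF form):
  $u \wedge \left(d \vee q\right)$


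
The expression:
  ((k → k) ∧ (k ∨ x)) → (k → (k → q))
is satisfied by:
  {q: True, k: False}
  {k: False, q: False}
  {k: True, q: True}


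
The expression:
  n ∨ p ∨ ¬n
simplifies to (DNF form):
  True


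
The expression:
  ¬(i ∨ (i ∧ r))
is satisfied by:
  {i: False}


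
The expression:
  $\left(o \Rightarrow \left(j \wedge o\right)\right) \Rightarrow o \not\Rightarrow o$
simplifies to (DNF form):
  $o \wedge \neg j$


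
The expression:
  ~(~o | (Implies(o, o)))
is never true.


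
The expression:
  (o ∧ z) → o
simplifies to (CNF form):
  True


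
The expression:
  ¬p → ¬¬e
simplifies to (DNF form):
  e ∨ p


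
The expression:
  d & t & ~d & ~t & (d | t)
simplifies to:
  False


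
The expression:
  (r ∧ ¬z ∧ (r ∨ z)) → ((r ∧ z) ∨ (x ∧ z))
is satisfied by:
  {z: True, r: False}
  {r: False, z: False}
  {r: True, z: True}


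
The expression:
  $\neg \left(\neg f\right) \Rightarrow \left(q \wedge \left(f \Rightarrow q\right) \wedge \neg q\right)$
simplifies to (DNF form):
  $\neg f$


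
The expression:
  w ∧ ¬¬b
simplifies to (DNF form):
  b ∧ w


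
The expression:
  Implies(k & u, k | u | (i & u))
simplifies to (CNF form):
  True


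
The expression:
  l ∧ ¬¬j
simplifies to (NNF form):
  j ∧ l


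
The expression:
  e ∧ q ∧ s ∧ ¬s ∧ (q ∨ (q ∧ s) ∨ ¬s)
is never true.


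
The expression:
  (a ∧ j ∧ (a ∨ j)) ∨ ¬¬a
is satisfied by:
  {a: True}


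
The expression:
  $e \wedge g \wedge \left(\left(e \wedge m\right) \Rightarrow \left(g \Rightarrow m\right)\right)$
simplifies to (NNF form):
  $e \wedge g$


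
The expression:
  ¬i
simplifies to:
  ¬i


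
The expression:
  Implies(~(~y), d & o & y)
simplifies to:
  ~y | (d & o)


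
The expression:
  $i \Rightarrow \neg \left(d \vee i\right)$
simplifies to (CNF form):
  $\neg i$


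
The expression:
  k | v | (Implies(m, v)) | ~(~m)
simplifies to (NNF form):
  True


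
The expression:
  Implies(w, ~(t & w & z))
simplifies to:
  ~t | ~w | ~z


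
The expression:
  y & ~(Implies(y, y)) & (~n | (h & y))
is never true.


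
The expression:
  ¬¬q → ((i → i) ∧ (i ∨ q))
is always true.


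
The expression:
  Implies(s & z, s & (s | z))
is always true.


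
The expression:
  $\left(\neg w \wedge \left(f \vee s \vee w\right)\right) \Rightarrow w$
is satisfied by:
  {w: True, f: False, s: False}
  {w: True, s: True, f: False}
  {w: True, f: True, s: False}
  {w: True, s: True, f: True}
  {s: False, f: False, w: False}


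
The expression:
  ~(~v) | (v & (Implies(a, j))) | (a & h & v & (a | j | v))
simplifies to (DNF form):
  v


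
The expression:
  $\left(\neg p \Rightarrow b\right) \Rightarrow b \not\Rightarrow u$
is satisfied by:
  {p: False, u: False, b: False}
  {b: True, p: False, u: False}
  {u: True, p: False, b: False}
  {b: True, p: True, u: False}


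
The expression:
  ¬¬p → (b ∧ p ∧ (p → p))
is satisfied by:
  {b: True, p: False}
  {p: False, b: False}
  {p: True, b: True}


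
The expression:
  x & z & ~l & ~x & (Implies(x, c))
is never true.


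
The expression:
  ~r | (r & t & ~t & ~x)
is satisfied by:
  {r: False}


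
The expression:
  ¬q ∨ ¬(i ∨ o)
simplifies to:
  (¬i ∧ ¬o) ∨ ¬q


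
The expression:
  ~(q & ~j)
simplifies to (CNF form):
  j | ~q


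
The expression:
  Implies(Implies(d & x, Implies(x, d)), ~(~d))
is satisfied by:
  {d: True}


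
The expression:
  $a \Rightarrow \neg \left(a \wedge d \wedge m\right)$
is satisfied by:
  {m: False, d: False, a: False}
  {a: True, m: False, d: False}
  {d: True, m: False, a: False}
  {a: True, d: True, m: False}
  {m: True, a: False, d: False}
  {a: True, m: True, d: False}
  {d: True, m: True, a: False}


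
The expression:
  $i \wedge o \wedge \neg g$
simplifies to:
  $i \wedge o \wedge \neg g$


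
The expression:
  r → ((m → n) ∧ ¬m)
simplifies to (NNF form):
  ¬m ∨ ¬r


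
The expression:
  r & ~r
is never true.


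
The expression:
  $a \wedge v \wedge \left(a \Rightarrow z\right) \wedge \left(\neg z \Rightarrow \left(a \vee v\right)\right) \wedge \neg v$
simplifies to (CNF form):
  $\text{False}$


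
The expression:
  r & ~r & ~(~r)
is never true.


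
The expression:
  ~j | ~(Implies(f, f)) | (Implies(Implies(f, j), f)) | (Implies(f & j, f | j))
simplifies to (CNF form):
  True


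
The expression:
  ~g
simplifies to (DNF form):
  ~g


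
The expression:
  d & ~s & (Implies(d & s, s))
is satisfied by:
  {d: True, s: False}


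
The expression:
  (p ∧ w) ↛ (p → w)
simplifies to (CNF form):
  False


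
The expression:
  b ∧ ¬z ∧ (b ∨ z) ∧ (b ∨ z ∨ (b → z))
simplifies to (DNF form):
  b ∧ ¬z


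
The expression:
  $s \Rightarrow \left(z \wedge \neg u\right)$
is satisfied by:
  {z: True, u: False, s: False}
  {u: False, s: False, z: False}
  {z: True, u: True, s: False}
  {u: True, z: False, s: False}
  {s: True, z: True, u: False}


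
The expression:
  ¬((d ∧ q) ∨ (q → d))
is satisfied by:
  {q: True, d: False}


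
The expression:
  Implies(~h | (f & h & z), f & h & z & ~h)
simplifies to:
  h & (~f | ~z)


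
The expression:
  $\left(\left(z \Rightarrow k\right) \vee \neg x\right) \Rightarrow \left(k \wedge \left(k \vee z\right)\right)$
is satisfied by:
  {k: True, z: True, x: True}
  {k: True, z: True, x: False}
  {k: True, x: True, z: False}
  {k: True, x: False, z: False}
  {z: True, x: True, k: False}


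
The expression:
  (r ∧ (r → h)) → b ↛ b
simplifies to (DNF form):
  ¬h ∨ ¬r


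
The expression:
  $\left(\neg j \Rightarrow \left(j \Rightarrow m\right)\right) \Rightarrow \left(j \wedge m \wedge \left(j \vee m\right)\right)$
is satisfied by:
  {m: True, j: True}


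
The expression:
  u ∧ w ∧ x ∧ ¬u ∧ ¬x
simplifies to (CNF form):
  False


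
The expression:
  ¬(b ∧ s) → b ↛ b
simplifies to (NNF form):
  b ∧ s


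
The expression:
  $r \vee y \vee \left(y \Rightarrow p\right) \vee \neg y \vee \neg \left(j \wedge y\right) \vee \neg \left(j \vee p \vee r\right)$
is always true.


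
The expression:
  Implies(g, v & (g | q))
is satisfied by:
  {v: True, g: False}
  {g: False, v: False}
  {g: True, v: True}


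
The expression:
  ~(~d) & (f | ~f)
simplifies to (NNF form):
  d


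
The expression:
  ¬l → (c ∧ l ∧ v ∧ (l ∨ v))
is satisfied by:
  {l: True}


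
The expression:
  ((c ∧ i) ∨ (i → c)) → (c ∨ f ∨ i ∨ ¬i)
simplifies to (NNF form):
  True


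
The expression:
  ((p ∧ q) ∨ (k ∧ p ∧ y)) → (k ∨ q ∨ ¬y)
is always true.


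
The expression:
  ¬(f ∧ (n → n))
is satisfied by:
  {f: False}


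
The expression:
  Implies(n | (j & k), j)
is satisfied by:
  {j: True, n: False}
  {n: False, j: False}
  {n: True, j: True}


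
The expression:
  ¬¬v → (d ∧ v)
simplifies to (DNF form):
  d ∨ ¬v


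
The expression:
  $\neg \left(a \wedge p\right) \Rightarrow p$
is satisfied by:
  {p: True}


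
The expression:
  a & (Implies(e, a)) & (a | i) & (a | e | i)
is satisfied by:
  {a: True}


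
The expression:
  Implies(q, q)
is always true.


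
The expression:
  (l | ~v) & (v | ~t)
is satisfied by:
  {l: True, t: False, v: False}
  {t: False, v: False, l: False}
  {l: True, v: True, t: False}
  {l: True, t: True, v: True}


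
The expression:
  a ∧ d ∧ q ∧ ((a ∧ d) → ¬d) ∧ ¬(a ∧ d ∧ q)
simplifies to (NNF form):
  False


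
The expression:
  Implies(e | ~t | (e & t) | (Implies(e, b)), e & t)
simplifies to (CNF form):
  e & t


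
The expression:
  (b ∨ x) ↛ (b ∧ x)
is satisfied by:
  {b: True, x: False}
  {x: True, b: False}


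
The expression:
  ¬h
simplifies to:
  ¬h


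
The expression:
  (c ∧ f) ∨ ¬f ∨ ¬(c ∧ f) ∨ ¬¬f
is always true.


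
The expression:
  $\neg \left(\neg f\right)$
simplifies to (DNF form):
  $f$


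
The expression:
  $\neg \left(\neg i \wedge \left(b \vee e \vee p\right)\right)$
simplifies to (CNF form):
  $\left(i \vee \neg b\right) \wedge \left(i \vee \neg e\right) \wedge \left(i \vee \neg p\right)$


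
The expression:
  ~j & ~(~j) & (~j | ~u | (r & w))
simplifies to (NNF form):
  False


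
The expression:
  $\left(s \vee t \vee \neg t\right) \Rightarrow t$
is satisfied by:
  {t: True}


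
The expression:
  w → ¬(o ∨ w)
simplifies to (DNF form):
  ¬w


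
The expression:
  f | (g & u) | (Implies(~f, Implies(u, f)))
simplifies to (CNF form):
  f | g | ~u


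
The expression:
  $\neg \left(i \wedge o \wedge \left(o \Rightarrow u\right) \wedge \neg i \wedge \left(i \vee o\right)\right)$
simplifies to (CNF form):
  $\text{True}$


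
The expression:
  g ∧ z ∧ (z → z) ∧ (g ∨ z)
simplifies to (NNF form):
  g ∧ z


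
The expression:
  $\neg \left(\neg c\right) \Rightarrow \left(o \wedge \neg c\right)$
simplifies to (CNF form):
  $\neg c$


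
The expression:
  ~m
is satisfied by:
  {m: False}


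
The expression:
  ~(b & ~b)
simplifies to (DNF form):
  True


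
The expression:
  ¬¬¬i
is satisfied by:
  {i: False}


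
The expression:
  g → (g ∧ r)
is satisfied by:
  {r: True, g: False}
  {g: False, r: False}
  {g: True, r: True}


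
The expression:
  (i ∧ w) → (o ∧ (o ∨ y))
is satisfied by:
  {o: True, w: False, i: False}
  {w: False, i: False, o: False}
  {i: True, o: True, w: False}
  {i: True, w: False, o: False}
  {o: True, w: True, i: False}
  {w: True, o: False, i: False}
  {i: True, w: True, o: True}


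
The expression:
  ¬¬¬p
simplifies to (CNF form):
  ¬p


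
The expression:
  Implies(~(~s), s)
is always true.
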